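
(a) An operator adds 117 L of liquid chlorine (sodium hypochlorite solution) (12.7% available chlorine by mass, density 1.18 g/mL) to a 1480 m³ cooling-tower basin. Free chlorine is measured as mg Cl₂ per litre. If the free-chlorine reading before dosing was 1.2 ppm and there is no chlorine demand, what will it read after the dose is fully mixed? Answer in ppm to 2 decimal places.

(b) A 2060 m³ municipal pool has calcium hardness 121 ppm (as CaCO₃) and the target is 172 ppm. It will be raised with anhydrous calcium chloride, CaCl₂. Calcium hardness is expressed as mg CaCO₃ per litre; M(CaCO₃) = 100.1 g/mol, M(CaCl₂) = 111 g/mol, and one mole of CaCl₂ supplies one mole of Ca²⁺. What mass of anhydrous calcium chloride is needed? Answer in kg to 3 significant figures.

(a) Volume: 1480 m³ = 1,480,000 L.
(a) Mass of solution: 117 L × 1000 mL/L × 1.18 g/mL = 138,100 g.
(a) Available chlorine delivered: 138,100 g × 0.127 = 17,530 g as Cl₂.
(a) Concentration rise: 17,530 g / 1,480,000 L = 11.85 mg/L = 11.85 ppm.
(a) Final FC: 1.2 + 11.85 = 13.05 ppm.

(b) Volume: 2060 m³ = 2,060,000 L.
(b) Hardness to add: (172 − 121) = 51 mg/L as CaCO₃ × 2,060,000 L = 105,100 g as CaCO₃.
(b) Moles of Ca²⁺ (1 mol Ca²⁺ ≡ 1 mol CaCO₃): 105,100 / 100.1 g/mol = 1050 mol.
(b) Mass of CaCl₂: 1050 × 111 = 116,500 g.

(a) 13.05 ppm; (b) 117 kg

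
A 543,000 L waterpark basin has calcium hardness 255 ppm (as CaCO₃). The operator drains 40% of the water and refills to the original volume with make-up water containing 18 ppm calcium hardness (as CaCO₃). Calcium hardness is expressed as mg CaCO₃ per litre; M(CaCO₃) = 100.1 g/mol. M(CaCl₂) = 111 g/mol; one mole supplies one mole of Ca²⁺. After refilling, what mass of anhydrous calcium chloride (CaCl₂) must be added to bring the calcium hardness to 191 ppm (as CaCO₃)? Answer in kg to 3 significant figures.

After draining 40% and refilling: 255 × 0.60 + 18 × 0.40 = 160.2 ppm.
Deficit to target: 191 − 160.2 = 30.8 mg/L.
As CaCO₃: 30.8 mg/L × 543,000 L = 16,720 g; ÷ 100.1 = 167.1 mol Ca²⁺.
Mass: 167.1 × 111 = 18,550 g.

18.5 kg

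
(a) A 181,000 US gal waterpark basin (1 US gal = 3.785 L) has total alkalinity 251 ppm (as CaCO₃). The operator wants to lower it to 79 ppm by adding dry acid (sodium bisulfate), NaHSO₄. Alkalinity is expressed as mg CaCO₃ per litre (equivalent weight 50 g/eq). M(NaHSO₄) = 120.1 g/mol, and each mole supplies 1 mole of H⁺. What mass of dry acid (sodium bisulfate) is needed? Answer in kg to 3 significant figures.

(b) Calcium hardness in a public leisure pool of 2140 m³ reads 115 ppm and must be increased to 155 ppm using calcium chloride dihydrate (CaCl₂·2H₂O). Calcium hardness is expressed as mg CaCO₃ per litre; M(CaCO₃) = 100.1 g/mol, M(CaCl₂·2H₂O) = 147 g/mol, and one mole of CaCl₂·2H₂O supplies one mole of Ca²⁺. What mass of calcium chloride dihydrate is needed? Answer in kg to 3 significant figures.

(a) Volume: 181,000 US gal × 3.785 L/gal = 685,085 L.
(a) Alkalinity to neutralize: (251 − 79) = 172 mg/L as CaCO₃ × 685,085 L = 117,800 g as CaCO₃.
(a) Equivalents of H⁺ required: 117,800 ÷ 50 g/eq = 2357 eq = 2357 mol NaHSO₄.
(a) Mass of NaHSO₄: 2357 × 120.1 = 283,000 g.

(b) Volume: 2140 m³ = 2,140,000 L.
(b) Hardness to add: (155 − 115) = 40 mg/L as CaCO₃ × 2,140,000 L = 85,600 g as CaCO₃.
(b) Moles of Ca²⁺ (1 mol Ca²⁺ ≡ 1 mol CaCO₃): 85,600 / 100.1 g/mol = 855.1 mol.
(b) Mass of CaCl₂·2H₂O: 855.1 × 147 = 125,700 g.

(a) 283 kg; (b) 126 kg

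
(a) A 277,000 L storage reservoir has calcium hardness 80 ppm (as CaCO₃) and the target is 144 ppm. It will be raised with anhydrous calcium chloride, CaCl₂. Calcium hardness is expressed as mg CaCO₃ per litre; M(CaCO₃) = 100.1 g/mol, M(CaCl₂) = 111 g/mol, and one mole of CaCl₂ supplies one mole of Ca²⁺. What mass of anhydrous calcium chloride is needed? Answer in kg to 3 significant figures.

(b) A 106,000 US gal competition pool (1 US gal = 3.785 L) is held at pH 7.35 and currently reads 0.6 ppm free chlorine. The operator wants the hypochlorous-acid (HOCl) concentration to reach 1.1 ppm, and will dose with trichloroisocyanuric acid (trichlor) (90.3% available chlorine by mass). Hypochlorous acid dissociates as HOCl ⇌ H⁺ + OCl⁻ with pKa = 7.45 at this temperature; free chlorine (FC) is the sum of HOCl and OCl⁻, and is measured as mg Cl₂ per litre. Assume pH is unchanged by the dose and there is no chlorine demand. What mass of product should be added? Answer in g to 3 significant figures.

(a) 19.7 kg; (b) 610 g

(a) Hardness to add: (144 − 80) = 64 mg/L as CaCO₃ × 277,000 L = 17,730 g as CaCO₃.
(a) Moles of Ca²⁺ (1 mol Ca²⁺ ≡ 1 mol CaCO₃): 17,730 / 100.1 g/mol = 177.1 mol.
(a) Mass of CaCl₂: 177.1 × 111 = 19,660 g.

(b) Volume: 106,000 US gal × 3.785 L/gal = 401,210 L.
(b) [OCl⁻]/[HOCl] = 10^(pH − pKa) = 10^(7.35 − 7.45) = 0.7943; fraction as HOCl = 1/(1 + 0.7943) = 0.5573.
(b) Free chlorine required for 1.1 ppm HOCl: 1.1 / 0.5573 = 1.974 ppm.
(b) FC to add: 1.974 − 0.6 = 1.374 mg/L as Cl₂.
(b) Cl₂ equivalent: 1.374 mg/L × 401,210 L = 551.2 g.
(b) Product at 90.3% available Cl: 551.2 / 0.903 = 610.4 g.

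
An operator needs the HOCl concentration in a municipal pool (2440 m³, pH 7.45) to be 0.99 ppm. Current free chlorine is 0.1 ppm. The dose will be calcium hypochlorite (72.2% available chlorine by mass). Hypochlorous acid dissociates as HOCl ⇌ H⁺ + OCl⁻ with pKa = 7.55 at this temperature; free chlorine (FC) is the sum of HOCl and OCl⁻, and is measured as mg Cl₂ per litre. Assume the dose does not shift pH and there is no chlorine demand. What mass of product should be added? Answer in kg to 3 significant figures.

5.67 kg

Volume: 2440 m³ = 2,440,000 L.
[OCl⁻]/[HOCl] = 10^(pH − pKa) = 10^(7.45 − 7.55) = 0.7943; fraction as HOCl = 1/(1 + 0.7943) = 0.5573.
Free chlorine required for 0.99 ppm HOCl: 0.99 / 0.5573 = 1.776 ppm.
FC to add: 1.776 − 0.1 = 1.676 mg/L as Cl₂.
Cl₂ equivalent: 1.676 mg/L × 2,440,000 L = 4090 g.
Product at 72.2% available Cl: 4090 / 0.722 = 5665 g.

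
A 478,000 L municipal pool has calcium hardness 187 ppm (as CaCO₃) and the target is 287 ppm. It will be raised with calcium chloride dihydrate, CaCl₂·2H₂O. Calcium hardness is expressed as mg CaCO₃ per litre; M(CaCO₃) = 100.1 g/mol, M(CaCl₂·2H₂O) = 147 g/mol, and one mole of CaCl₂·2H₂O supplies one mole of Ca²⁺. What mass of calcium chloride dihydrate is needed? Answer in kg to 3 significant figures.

70.2 kg

Hardness to add: (287 − 187) = 100 mg/L as CaCO₃ × 478,000 L = 47,800 g as CaCO₃.
Moles of Ca²⁺ (1 mol Ca²⁺ ≡ 1 mol CaCO₃): 47,800 / 100.1 g/mol = 477.5 mol.
Mass of CaCl₂·2H₂O: 477.5 × 147 = 70,200 g.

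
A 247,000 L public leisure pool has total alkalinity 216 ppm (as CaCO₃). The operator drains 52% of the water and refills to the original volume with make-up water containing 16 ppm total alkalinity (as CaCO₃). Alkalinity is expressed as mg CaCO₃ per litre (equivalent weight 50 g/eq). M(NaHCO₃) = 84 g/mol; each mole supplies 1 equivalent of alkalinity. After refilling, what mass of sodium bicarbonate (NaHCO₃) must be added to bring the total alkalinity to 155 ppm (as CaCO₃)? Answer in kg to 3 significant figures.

17.8 kg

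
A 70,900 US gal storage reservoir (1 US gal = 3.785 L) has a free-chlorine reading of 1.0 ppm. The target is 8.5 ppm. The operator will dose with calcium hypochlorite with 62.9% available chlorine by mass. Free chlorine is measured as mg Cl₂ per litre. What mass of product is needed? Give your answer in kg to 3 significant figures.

3.20 kg

Volume: 70,900 US gal × 3.785 L/gal = 268,356 L.
Chlorine deficit: 8.5 − 1.0 = 7.5 ppm = 7.5 mg/L as Cl₂.
Cl₂ equivalent needed: 7.5 mg/L × 268,356 L = 2,013,000 mg = 2013 g.
Product at 62.9% available chlorine: 2013 / 0.629 = 3200 g.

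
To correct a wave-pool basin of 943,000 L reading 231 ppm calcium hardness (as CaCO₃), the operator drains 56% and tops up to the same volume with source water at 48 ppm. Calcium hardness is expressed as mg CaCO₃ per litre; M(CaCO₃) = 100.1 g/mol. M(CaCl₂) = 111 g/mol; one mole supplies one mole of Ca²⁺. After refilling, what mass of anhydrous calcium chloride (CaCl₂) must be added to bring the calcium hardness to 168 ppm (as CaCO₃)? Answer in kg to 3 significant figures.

After draining 56% and refilling: 231 × 0.44 + 48 × 0.56 = 128.52 ppm.
Deficit to target: 168 − 128.52 = 39.48 mg/L.
As CaCO₃: 39.48 mg/L × 943,000 L = 37,230 g; ÷ 100.1 = 371.9 mol Ca²⁺.
Mass: 371.9 × 111 = 41,280 g.

41.3 kg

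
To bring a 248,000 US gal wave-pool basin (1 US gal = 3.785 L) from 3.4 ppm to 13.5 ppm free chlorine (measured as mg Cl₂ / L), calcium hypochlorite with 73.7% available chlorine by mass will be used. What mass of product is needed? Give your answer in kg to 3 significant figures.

Volume: 248,000 US gal × 3.785 L/gal = 938,680 L.
Chlorine deficit: 13.5 − 3.4 = 10.1 ppm = 10.1 mg/L as Cl₂.
Cl₂ equivalent needed: 10.1 mg/L × 938,680 L = 9,481,000 mg = 9481 g.
Product at 73.7% available chlorine: 9481 / 0.737 = 12,860 g.

12.9 kg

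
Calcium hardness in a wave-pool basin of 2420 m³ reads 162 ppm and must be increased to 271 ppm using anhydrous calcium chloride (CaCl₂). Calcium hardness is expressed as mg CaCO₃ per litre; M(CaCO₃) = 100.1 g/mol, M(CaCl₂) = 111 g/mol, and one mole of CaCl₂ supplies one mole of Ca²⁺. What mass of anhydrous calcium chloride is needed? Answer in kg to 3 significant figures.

293 kg

Volume: 2420 m³ = 2,420,000 L.
Hardness to add: (271 − 162) = 109 mg/L as CaCO₃ × 2,420,000 L = 263,800 g as CaCO₃.
Moles of Ca²⁺ (1 mol Ca²⁺ ≡ 1 mol CaCO₃): 263,800 / 100.1 g/mol = 2635 mol.
Mass of CaCl₂: 2635 × 111 = 292,500 g.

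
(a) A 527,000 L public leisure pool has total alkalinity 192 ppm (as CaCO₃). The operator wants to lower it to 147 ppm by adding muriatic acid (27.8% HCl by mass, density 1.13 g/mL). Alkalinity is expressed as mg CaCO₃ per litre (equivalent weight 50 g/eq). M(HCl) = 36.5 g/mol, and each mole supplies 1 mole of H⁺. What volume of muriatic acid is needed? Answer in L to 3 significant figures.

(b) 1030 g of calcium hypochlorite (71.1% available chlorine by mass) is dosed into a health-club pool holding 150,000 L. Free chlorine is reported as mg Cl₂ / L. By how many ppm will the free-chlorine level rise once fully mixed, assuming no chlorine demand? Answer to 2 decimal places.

(a) Alkalinity to neutralize: (192 − 147) = 45 mg/L as CaCO₃ × 527,000 L = 23,720 g as CaCO₃.
(a) Equivalents of H⁺ required: 23,720 ÷ 50 g/eq = 474.3 eq = 474.3 mol HCl.
(a) Mass of HCl: 474.3 × 36.5 = 17,310 g.
(a) Mass of 27.8% solution: 17,310 / 0.278 = 62,270 g.
(a) Volume: 62,270 g ÷ 1.13 g/mL = 55,110 mL.

(b) Available chlorine delivered: 1030 g × 0.711 = 732.3 g as Cl₂.
(b) Concentration rise: 732.3 g / 150,000 L = 4.882 mg/L = 4.88 ppm.

(a) 55.1 L; (b) 4.88 ppm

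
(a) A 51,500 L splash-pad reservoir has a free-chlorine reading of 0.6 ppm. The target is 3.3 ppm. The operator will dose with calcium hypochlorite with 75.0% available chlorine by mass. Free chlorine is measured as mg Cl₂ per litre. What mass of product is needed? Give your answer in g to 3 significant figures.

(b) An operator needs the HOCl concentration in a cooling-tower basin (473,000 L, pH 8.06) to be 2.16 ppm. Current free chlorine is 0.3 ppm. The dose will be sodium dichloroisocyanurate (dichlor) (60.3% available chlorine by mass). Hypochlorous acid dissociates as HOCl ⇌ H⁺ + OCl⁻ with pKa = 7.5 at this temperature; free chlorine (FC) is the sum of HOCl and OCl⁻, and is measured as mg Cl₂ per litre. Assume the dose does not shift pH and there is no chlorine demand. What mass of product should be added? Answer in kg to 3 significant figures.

(a) Chlorine deficit: 3.3 − 0.6 = 2.7 ppm = 2.7 mg/L as Cl₂.
(a) Cl₂ equivalent needed: 2.7 mg/L × 51,500 L = 139,000 mg = 139.1 g.
(a) Product at 75.0% available chlorine: 139.1 / 0.75 = 185.4 g.

(b) [OCl⁻]/[HOCl] = 10^(pH − pKa) = 10^(8.06 − 7.5) = 3.631; fraction as HOCl = 1/(1 + 3.631) = 0.2159.
(b) Free chlorine required for 2.16 ppm HOCl: 2.16 / 0.2159 = 10 ppm.
(b) FC to add: 10 − 0.3 = 9.702 mg/L as Cl₂.
(b) Cl₂ equivalent: 9.702 mg/L × 473,000 L = 4589 g.
(b) Product at 60.3% available Cl: 4589 / 0.603 = 7611 g.

(a) 185 g; (b) 7.61 kg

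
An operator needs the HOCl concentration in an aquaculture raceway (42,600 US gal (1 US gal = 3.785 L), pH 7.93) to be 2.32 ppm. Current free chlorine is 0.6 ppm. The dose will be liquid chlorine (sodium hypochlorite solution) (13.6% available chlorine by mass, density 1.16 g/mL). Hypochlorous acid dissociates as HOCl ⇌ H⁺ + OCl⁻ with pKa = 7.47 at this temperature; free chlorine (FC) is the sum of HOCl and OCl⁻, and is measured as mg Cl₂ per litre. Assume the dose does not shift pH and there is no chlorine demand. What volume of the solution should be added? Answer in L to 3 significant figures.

Volume: 42,600 US gal × 3.785 L/gal = 161,241 L.
[OCl⁻]/[HOCl] = 10^(pH − pKa) = 10^(7.93 − 7.47) = 2.884; fraction as HOCl = 1/(1 + 2.884) = 0.2575.
Free chlorine required for 2.32 ppm HOCl: 2.32 / 0.2575 = 9.011 ppm.
FC to add: 9.011 − 0.6 = 8.411 mg/L as Cl₂.
Cl₂ equivalent: 8.411 mg/L × 161,241 L = 1356 g.
Product at 13.6% available Cl: 1356 / 0.136 = 9972 g.
Volume: 9972 g ÷ 1.16 g/mL = 8597 mL.

8.60 L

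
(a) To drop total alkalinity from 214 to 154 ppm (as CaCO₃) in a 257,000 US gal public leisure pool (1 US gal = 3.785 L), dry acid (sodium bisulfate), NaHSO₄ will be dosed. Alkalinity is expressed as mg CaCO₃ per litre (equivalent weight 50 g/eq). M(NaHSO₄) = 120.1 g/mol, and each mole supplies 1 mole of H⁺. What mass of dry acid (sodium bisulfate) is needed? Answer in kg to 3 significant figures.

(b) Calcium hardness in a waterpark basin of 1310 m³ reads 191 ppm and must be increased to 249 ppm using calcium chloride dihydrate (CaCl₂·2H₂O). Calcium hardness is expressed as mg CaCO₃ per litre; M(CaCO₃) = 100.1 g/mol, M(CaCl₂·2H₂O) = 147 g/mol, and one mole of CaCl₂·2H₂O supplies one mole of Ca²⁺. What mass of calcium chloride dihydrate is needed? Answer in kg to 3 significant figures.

(a) Volume: 257,000 US gal × 3.785 L/gal = 972,745 L.
(a) Alkalinity to neutralize: (214 − 154) = 60 mg/L as CaCO₃ × 972,745 L = 58,360 g as CaCO₃.
(a) Equivalents of H⁺ required: 58,360 ÷ 50 g/eq = 1167 eq = 1167 mol NaHSO₄.
(a) Mass of NaHSO₄: 1167 × 120.1 = 140,200 g.

(b) Volume: 1310 m³ = 1,310,000 L.
(b) Hardness to add: (249 − 191) = 58 mg/L as CaCO₃ × 1,310,000 L = 75,980 g as CaCO₃.
(b) Moles of Ca²⁺ (1 mol Ca²⁺ ≡ 1 mol CaCO₃): 75,980 / 100.1 g/mol = 759 mol.
(b) Mass of CaCl₂·2H₂O: 759 × 147 = 111,600 g.

(a) 140 kg; (b) 112 kg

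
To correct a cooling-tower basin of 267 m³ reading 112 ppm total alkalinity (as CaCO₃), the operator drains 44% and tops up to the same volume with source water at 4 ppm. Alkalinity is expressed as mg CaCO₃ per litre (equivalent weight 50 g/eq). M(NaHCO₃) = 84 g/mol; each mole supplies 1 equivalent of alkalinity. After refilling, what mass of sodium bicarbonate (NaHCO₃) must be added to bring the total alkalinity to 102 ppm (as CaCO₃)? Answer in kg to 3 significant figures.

16.8 kg

Volume: 267 m³ = 267,000 L.
After draining 44% and refilling: 112 × 0.56 + 4 × 0.44 = 64.48 ppm.
Deficit to target: 102 − 64.48 = 37.52 mg/L.
As CaCO₃: 37.52 mg/L × 267,000 L = 10,020 g; ÷ 50 g/eq ÷ 1 = 200.4 mol NaHCO₃.
Mass: 200.4 × 84 = 16,830 g.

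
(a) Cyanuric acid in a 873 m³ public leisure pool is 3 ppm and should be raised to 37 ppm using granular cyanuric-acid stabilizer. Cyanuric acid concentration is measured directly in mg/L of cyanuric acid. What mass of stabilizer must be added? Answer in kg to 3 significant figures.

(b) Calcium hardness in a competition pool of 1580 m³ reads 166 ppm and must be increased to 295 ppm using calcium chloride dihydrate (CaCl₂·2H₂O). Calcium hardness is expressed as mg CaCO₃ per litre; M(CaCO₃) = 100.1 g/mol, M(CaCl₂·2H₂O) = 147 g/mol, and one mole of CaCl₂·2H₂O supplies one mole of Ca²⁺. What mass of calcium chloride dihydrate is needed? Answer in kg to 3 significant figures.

(a) 29.7 kg; (b) 299 kg

(a) Volume: 873 m³ = 873,000 L.
(a) CYA to add: (37 − 3) = 34 mg/L × 873,000 L = 29,680 g cyanuric acid.

(b) Volume: 1580 m³ = 1,580,000 L.
(b) Hardness to add: (295 − 166) = 129 mg/L as CaCO₃ × 1,580,000 L = 203,800 g as CaCO₃.
(b) Moles of Ca²⁺ (1 mol Ca²⁺ ≡ 1 mol CaCO₃): 203,800 / 100.1 g/mol = 2036 mol.
(b) Mass of CaCl₂·2H₂O: 2036 × 147 = 299,300 g.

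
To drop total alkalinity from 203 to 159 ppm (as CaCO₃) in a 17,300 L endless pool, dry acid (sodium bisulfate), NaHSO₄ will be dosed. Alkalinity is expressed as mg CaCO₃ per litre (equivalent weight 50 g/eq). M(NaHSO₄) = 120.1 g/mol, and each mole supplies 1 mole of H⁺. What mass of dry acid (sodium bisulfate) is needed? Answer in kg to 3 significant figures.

Alkalinity to neutralize: (203 − 159) = 44 mg/L as CaCO₃ × 17,300 L = 761.2 g as CaCO₃.
Equivalents of H⁺ required: 761.2 ÷ 50 g/eq = 15.22 eq = 15.22 mol NaHSO₄.
Mass of NaHSO₄: 15.22 × 120.1 = 1828 g.

1.83 kg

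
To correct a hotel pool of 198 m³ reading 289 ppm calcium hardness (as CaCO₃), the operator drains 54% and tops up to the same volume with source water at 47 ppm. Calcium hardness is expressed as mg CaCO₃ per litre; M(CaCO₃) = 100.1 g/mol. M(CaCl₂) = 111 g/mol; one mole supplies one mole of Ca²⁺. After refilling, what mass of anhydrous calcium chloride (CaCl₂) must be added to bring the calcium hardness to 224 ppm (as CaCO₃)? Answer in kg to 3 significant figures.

14.4 kg

Volume: 198 m³ = 198,000 L.
After draining 54% and refilling: 289 × 0.46 + 47 × 0.54 = 158.32 ppm.
Deficit to target: 224 − 158.32 = 65.68 mg/L.
As CaCO₃: 65.68 mg/L × 198,000 L = 13,000 g; ÷ 100.1 = 129.9 mol Ca²⁺.
Mass: 129.9 × 111 = 14,420 g.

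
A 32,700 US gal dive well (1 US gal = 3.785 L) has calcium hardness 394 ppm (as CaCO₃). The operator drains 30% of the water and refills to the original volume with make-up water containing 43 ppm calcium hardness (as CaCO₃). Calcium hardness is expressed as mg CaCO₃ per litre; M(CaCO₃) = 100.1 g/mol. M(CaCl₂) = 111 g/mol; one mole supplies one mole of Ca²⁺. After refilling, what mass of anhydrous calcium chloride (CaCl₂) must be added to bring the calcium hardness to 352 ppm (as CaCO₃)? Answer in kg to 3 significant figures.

8.69 kg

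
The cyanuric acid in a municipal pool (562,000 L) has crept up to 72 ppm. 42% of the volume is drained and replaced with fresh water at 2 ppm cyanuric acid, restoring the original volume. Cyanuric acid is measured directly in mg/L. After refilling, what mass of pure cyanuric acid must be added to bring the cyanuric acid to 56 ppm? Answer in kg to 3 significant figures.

After draining 42% and refilling: 72 × 0.58 + 2 × 0.42 = 42.6 ppm.
Deficit to target: 56 − 42.6 = 13.4 mg/L.
Mass: 13.4 mg/L × 562,000 L = 7531 g cyanuric acid.

7.53 kg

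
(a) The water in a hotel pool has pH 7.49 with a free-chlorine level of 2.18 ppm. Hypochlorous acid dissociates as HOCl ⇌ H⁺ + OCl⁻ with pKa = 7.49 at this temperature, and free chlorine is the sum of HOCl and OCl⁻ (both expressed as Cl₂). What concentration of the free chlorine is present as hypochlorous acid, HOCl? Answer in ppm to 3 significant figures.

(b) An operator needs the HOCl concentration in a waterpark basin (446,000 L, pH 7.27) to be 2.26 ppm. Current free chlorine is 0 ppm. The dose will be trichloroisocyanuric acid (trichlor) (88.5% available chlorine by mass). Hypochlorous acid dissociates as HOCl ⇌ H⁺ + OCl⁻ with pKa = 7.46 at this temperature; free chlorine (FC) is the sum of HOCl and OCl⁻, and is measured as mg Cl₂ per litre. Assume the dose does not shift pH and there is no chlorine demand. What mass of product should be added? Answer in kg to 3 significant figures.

(a) [OCl⁻]/[HOCl] = 10^(pH − pKa) = 10^(7.49 − 7.49) = 10^0.00 = 1.
(a) Fraction as HOCl = 1 / (1 + 1) = 0.5.
(a) HOCl = 0.5 × 2.18 ppm = 1.09 ppm.

(b) [OCl⁻]/[HOCl] = 10^(pH − pKa) = 10^(7.27 − 7.46) = 0.6457; fraction as HOCl = 1/(1 + 0.6457) = 0.6077.
(b) Free chlorine required for 2.26 ppm HOCl: 2.26 / 0.6077 = 3.719 ppm.
(b) FC to add: 3.719 − 0 = 3.719 mg/L as Cl₂.
(b) Cl₂ equivalent: 3.719 mg/L × 446,000 L = 1659 g.
(b) Product at 88.5% available Cl: 1659 / 0.885 = 1874 g.

(a) 1.09 ppm; (b) 1.87 kg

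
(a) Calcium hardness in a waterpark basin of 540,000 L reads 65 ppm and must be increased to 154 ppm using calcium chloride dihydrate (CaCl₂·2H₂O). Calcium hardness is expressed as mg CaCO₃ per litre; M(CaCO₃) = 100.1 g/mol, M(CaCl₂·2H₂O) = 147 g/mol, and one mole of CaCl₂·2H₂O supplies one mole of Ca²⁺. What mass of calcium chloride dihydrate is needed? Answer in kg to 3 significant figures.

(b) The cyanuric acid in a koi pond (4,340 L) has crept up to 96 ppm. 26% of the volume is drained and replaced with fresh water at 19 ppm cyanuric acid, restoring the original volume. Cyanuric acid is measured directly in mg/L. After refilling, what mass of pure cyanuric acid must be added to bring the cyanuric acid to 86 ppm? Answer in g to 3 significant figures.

(a) 70.6 kg; (b) 43.5 g

(a) Hardness to add: (154 − 65) = 89 mg/L as CaCO₃ × 540,000 L = 48,060 g as CaCO₃.
(a) Moles of Ca²⁺ (1 mol Ca²⁺ ≡ 1 mol CaCO₃): 48,060 / 100.1 g/mol = 480.1 mol.
(a) Mass of CaCl₂·2H₂O: 480.1 × 147 = 70,580 g.

(b) After draining 26% and refilling: 96 × 0.74 + 19 × 0.26 = 75.98 ppm.
(b) Deficit to target: 86 − 75.98 = 10.02 mg/L.
(b) Mass: 10.02 mg/L × 4,340 L = 43.49 g cyanuric acid.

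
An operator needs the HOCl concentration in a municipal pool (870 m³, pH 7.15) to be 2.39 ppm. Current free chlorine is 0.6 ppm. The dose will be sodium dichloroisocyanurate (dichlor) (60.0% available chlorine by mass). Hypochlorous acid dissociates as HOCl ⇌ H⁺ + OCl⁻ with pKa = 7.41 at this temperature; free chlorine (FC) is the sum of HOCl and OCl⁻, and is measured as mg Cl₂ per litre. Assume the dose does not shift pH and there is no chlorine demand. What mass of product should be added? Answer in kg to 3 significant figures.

4.50 kg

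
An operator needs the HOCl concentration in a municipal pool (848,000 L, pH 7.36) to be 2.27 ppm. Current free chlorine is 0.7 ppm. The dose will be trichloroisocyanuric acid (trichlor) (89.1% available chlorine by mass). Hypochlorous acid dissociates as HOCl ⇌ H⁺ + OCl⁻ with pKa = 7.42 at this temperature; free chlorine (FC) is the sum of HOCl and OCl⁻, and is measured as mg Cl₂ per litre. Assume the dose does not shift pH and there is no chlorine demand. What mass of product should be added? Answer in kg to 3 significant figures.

[OCl⁻]/[HOCl] = 10^(pH − pKa) = 10^(7.36 − 7.42) = 0.871; fraction as HOCl = 1/(1 + 0.871) = 0.5345.
Free chlorine required for 2.27 ppm HOCl: 2.27 / 0.5345 = 4.247 ppm.
FC to add: 4.247 − 0.7 = 3.547 mg/L as Cl₂.
Cl₂ equivalent: 3.547 mg/L × 848,000 L = 3008 g.
Product at 89.1% available Cl: 3008 / 0.891 = 3376 g.

3.38 kg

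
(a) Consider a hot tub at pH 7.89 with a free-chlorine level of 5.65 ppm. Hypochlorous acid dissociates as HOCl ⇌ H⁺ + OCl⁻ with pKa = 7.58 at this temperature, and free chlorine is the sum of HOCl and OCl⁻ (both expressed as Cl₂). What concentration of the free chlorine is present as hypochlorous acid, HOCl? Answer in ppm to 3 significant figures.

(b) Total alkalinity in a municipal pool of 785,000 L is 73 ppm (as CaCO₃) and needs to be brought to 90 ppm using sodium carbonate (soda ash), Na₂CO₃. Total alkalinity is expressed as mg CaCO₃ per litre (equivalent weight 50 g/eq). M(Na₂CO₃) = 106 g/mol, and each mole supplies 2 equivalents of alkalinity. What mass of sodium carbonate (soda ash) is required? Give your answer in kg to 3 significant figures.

(a) [OCl⁻]/[HOCl] = 10^(pH − pKa) = 10^(7.89 − 7.58) = 10^0.31 = 2.042.
(a) Fraction as HOCl = 1 / (1 + 2.042) = 0.3288.
(a) HOCl = 0.3288 × 5.65 ppm = 1.857 ppm.

(b) Alkalinity to add: (90 − 73) = 17 mg/L as CaCO₃ × 785,000 L = 13,340 g as CaCO₃.
(b) Equivalents: 13,340 g ÷ 50 g/eq = 266.9 eq.
(b) Each mole of Na₂CO₃ supplies 2 eq, so 266.9 / 2 = 133.4 mol.
(b) Mass: 133.4 mol × 106 g/mol = 14,150 g.

(a) 1.86 ppm; (b) 14.1 kg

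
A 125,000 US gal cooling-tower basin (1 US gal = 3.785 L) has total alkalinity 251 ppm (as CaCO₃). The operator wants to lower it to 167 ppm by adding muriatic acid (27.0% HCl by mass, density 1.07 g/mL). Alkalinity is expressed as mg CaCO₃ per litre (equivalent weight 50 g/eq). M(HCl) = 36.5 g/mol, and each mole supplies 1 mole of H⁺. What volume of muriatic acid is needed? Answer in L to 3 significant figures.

Volume: 125,000 US gal × 3.785 L/gal = 473,125 L.
Alkalinity to neutralize: (251 − 167) = 84 mg/L as CaCO₃ × 473,125 L = 39,740 g as CaCO₃.
Equivalents of H⁺ required: 39,740 ÷ 50 g/eq = 794.9 eq = 794.9 mol HCl.
Mass of HCl: 794.9 × 36.5 = 29,010 g.
Mass of 27.0% solution: 29,010 / 0.27 = 107,500 g.
Volume: 107,500 g ÷ 1.07 g/mL = 100,400 mL.

100 L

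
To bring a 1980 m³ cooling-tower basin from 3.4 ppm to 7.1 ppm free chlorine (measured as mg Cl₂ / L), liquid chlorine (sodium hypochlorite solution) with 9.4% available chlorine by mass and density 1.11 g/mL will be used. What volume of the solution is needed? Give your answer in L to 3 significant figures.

Volume: 1980 m³ = 1,980,000 L.
Chlorine deficit: 7.1 − 3.4 = 3.7 ppm = 3.7 mg/L as Cl₂.
Cl₂ equivalent needed: 3.7 mg/L × 1,980,000 L = 7,326,000 mg = 7326 g.
Product at 9.4% available chlorine: 7326 / 0.094 = 77,940 g.
Volume at density 1.11 g/mL: 77,940 g ÷ 1.11 g/mL = 70,210 mL.

70.2 L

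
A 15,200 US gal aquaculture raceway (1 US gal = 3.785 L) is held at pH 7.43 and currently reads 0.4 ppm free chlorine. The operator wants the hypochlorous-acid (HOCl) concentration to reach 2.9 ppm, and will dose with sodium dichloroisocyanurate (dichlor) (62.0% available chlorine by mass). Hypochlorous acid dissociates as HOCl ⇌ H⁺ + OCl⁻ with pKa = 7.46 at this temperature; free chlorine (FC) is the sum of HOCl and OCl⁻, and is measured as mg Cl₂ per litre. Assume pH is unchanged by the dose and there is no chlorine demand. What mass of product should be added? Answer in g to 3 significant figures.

483 g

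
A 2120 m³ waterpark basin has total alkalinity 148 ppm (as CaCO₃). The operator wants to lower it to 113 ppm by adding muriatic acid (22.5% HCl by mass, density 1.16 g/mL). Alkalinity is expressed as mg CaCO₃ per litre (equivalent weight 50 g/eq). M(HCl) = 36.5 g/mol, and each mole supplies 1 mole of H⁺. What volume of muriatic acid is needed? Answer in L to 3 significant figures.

Volume: 2120 m³ = 2,120,000 L.
Alkalinity to neutralize: (148 − 113) = 35 mg/L as CaCO₃ × 2,120,000 L = 74,200 g as CaCO₃.
Equivalents of H⁺ required: 74,200 ÷ 50 g/eq = 1484 eq = 1484 mol HCl.
Mass of HCl: 1484 × 36.5 = 54,170 g.
Mass of 22.5% solution: 54,170 / 0.225 = 240,700 g.
Volume: 240,700 g ÷ 1.16 g/mL = 207,500 mL.

208 L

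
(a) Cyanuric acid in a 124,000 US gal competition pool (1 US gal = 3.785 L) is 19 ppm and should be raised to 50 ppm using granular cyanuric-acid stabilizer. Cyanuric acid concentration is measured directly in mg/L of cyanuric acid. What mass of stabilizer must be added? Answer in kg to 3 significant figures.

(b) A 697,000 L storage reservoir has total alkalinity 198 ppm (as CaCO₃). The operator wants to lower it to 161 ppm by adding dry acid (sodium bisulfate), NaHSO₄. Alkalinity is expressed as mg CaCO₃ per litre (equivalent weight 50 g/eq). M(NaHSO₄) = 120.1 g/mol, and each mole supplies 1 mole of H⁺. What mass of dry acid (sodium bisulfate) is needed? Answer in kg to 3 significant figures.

(a) 14.5 kg; (b) 61.9 kg

(a) Volume: 124,000 US gal × 3.785 L/gal = 469,340 L.
(a) CYA to add: (50 − 19) = 31 mg/L × 469,340 L = 14,550 g cyanuric acid.

(b) Alkalinity to neutralize: (198 − 161) = 37 mg/L as CaCO₃ × 697,000 L = 25,790 g as CaCO₃.
(b) Equivalents of H⁺ required: 25,790 ÷ 50 g/eq = 515.8 eq = 515.8 mol NaHSO₄.
(b) Mass of NaHSO₄: 515.8 × 120.1 = 61,950 g.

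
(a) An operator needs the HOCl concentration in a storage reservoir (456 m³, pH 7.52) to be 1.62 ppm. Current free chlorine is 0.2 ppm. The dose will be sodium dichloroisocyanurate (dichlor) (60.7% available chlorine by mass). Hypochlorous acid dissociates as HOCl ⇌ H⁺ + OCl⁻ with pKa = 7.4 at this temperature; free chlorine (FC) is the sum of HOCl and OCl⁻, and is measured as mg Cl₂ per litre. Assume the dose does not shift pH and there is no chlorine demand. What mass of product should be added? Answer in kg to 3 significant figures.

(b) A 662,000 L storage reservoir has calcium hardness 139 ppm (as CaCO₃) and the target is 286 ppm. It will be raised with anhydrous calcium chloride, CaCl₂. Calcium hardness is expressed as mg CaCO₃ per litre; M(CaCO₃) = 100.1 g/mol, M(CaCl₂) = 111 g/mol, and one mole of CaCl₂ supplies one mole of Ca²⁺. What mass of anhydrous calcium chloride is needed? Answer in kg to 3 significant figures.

(a) 2.67 kg; (b) 108 kg

(a) Volume: 456 m³ = 456,000 L.
(a) [OCl⁻]/[HOCl] = 10^(pH − pKa) = 10^(7.52 − 7.4) = 1.318; fraction as HOCl = 1/(1 + 1.318) = 0.4314.
(a) Free chlorine required for 1.62 ppm HOCl: 1.62 / 0.4314 = 3.756 ppm.
(a) FC to add: 3.756 − 0.2 = 3.556 mg/L as Cl₂.
(a) Cl₂ equivalent: 3.556 mg/L × 456,000 L = 1621 g.
(a) Product at 60.7% available Cl: 1621 / 0.607 = 2671 g.

(b) Hardness to add: (286 − 139) = 147 mg/L as CaCO₃ × 662,000 L = 97,310 g as CaCO₃.
(b) Moles of Ca²⁺ (1 mol Ca²⁺ ≡ 1 mol CaCO₃): 97,310 / 100.1 g/mol = 972.2 mol.
(b) Mass of CaCl₂: 972.2 × 111 = 107,900 g.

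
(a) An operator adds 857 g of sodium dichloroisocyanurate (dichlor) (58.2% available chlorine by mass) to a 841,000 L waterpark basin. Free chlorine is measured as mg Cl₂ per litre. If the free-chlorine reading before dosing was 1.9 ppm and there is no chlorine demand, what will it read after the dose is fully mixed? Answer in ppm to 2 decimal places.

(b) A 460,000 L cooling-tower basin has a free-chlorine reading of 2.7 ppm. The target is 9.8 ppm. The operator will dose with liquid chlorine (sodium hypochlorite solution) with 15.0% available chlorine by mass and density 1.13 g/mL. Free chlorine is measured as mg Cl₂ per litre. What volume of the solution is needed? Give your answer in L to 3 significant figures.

(a) 2.49 ppm; (b) 19.3 L

(a) Available chlorine delivered: 857 g × 0.582 = 498.8 g as Cl₂.
(a) Concentration rise: 498.8 g / 841,000 L = 0.5931 mg/L = 0.59 ppm.
(a) Final FC: 1.9 + 0.59 = 2.49 ppm.

(b) Chlorine deficit: 9.8 − 2.7 = 7.1 ppm = 7.1 mg/L as Cl₂.
(b) Cl₂ equivalent needed: 7.1 mg/L × 460,000 L = 3,266,000 mg = 3266 g.
(b) Product at 15.0% available chlorine: 3266 / 0.15 = 21,770 g.
(b) Volume at density 1.13 g/mL: 21,770 g ÷ 1.13 g/mL = 19,270 mL.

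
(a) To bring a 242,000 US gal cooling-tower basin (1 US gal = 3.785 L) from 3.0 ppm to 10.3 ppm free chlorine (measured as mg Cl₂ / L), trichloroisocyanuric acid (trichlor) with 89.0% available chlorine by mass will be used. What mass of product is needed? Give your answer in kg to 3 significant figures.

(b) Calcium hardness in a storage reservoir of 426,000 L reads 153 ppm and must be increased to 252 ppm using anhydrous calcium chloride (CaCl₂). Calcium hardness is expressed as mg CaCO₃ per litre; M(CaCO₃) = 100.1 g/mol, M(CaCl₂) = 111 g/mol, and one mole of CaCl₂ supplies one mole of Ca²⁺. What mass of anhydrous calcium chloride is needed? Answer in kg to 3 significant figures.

(a) 7.51 kg; (b) 46.8 kg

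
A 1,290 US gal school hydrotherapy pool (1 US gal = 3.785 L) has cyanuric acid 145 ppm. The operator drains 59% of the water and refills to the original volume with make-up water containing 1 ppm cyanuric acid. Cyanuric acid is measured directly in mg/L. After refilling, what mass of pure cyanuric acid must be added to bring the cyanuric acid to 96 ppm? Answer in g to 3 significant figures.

176 g

Volume: 1,290 US gal × 3.785 L/gal = 4,883 L.
After draining 59% and refilling: 145 × 0.41 + 1 × 0.59 = 60.04 ppm.
Deficit to target: 96 − 60.04 = 35.96 mg/L.
Mass: 35.96 mg/L × 4,883 L = 175.6 g cyanuric acid.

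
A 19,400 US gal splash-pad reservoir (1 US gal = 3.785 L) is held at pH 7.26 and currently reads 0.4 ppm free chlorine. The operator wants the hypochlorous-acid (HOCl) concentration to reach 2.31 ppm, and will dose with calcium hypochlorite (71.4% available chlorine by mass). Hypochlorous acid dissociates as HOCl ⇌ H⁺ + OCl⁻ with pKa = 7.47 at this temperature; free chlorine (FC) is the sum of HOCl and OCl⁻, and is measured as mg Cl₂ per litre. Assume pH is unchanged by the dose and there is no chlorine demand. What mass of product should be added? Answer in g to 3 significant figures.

343 g

Volume: 19,400 US gal × 3.785 L/gal = 73,429 L.
[OCl⁻]/[HOCl] = 10^(pH − pKa) = 10^(7.26 − 7.47) = 0.6166; fraction as HOCl = 1/(1 + 0.6166) = 0.6186.
Free chlorine required for 2.31 ppm HOCl: 2.31 / 0.6186 = 3.734 ppm.
FC to add: 3.734 − 0.4 = 3.334 mg/L as Cl₂.
Cl₂ equivalent: 3.334 mg/L × 73,429 L = 244.8 g.
Product at 71.4% available Cl: 244.8 / 0.714 = 342.9 g.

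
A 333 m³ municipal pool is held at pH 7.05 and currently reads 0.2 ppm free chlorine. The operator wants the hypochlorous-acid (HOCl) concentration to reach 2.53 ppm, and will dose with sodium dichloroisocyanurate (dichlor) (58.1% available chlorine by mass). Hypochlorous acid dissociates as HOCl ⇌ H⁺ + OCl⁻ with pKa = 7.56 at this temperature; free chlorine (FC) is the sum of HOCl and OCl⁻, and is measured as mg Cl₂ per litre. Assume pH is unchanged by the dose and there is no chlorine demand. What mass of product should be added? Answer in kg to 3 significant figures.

1.78 kg

Volume: 333 m³ = 333,000 L.
[OCl⁻]/[HOCl] = 10^(pH − pKa) = 10^(7.05 − 7.56) = 0.309; fraction as HOCl = 1/(1 + 0.309) = 0.7639.
Free chlorine required for 2.53 ppm HOCl: 2.53 / 0.7639 = 3.312 ppm.
FC to add: 3.312 − 0.2 = 3.112 mg/L as Cl₂.
Cl₂ equivalent: 3.112 mg/L × 333,000 L = 1036 g.
Product at 58.1% available Cl: 1036 / 0.581 = 1784 g.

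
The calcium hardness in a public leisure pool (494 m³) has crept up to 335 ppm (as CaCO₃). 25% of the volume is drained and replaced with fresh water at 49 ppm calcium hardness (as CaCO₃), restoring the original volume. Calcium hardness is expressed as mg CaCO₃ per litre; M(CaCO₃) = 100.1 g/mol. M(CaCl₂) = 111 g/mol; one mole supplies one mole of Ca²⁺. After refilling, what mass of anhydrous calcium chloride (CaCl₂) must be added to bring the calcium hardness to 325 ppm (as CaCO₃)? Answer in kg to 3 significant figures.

33.7 kg

Volume: 494 m³ = 494,000 L.
After draining 25% and refilling: 335 × 0.75 + 49 × 0.25 = 263.5 ppm.
Deficit to target: 325 − 263.5 = 61.5 mg/L.
As CaCO₃: 61.5 mg/L × 494,000 L = 30,380 g; ÷ 100.1 = 303.5 mol Ca²⁺.
Mass: 303.5 × 111 = 33,690 g.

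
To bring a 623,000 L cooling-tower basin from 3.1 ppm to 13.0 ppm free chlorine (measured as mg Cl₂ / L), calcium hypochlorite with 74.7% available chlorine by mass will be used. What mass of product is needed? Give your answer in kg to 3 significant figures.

8.26 kg

Chlorine deficit: 13.0 − 3.1 = 9.9 ppm = 9.9 mg/L as Cl₂.
Cl₂ equivalent needed: 9.9 mg/L × 623,000 L = 6,168,000 mg = 6168 g.
Product at 74.7% available chlorine: 6168 / 0.747 = 8257 g.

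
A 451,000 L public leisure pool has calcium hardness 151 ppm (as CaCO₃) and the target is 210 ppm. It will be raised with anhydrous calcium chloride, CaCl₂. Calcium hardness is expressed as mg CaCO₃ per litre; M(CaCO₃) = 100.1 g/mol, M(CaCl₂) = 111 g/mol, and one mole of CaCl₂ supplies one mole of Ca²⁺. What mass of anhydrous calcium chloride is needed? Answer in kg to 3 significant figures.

Hardness to add: (210 − 151) = 59 mg/L as CaCO₃ × 451,000 L = 26,610 g as CaCO₃.
Moles of Ca²⁺ (1 mol Ca²⁺ ≡ 1 mol CaCO₃): 26,610 / 100.1 g/mol = 265.8 mol.
Mass of CaCl₂: 265.8 × 111 = 29,510 g.

29.5 kg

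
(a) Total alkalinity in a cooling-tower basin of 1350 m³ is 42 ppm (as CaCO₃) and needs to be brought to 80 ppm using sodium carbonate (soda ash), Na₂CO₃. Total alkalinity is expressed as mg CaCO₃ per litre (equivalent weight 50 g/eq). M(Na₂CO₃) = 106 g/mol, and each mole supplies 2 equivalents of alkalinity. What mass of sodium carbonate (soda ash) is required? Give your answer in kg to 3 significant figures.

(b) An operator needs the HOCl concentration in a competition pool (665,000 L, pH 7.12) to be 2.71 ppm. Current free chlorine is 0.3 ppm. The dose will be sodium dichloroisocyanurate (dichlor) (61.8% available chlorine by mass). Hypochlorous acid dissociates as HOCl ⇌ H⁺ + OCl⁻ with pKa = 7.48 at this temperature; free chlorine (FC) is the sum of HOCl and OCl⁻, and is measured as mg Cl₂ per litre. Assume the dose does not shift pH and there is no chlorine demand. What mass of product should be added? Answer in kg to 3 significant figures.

(a) Volume: 1350 m³ = 1,350,000 L.
(a) Alkalinity to add: (80 − 42) = 38 mg/L as CaCO₃ × 1,350,000 L = 51,300 g as CaCO₃.
(a) Equivalents: 51,300 g ÷ 50 g/eq = 1026 eq.
(a) Each mole of Na₂CO₃ supplies 2 eq, so 1026 / 2 = 513 mol.
(a) Mass: 513 mol × 106 g/mol = 54,380 g.

(b) [OCl⁻]/[HOCl] = 10^(pH − pKa) = 10^(7.12 − 7.48) = 0.4365; fraction as HOCl = 1/(1 + 0.4365) = 0.6961.
(b) Free chlorine required for 2.71 ppm HOCl: 2.71 / 0.6961 = 3.893 ppm.
(b) FC to add: 3.893 − 0.3 = 3.593 mg/L as Cl₂.
(b) Cl₂ equivalent: 3.593 mg/L × 665,000 L = 2389 g.
(b) Product at 61.8% available Cl: 2389 / 0.618 = 3866 g.

(a) 54.4 kg; (b) 3.87 kg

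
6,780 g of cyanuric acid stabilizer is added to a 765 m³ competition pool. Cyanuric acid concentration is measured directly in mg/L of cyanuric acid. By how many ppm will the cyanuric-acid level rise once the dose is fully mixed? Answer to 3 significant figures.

Volume: 765 m³ = 765,000 L.
Rise: 6,780 g / 765,000 L × 1000 = 8.863 mg/L.

8.86 ppm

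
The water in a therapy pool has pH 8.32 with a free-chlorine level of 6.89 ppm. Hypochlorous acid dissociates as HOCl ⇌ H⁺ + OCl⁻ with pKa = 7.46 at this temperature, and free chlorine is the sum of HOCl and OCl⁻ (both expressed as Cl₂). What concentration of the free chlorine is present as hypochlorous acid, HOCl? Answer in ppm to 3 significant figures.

0.836 ppm

[OCl⁻]/[HOCl] = 10^(pH − pKa) = 10^(8.32 − 7.46) = 10^0.86 = 7.244.
Fraction as HOCl = 1 / (1 + 7.244) = 0.1213.
HOCl = 0.1213 × 6.89 ppm = 0.8357 ppm.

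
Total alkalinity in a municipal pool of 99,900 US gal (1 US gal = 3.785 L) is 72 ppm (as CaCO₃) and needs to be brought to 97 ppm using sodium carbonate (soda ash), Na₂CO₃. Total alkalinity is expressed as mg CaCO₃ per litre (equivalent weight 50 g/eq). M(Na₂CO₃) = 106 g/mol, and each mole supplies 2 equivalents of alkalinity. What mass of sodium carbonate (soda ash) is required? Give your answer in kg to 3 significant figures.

Volume: 99,900 US gal × 3.785 L/gal = 378,122 L.
Alkalinity to add: (97 − 72) = 25 mg/L as CaCO₃ × 378,122 L = 9453 g as CaCO₃.
Equivalents: 9453 g ÷ 50 g/eq = 189.1 eq.
Each mole of Na₂CO₃ supplies 2 eq, so 189.1 / 2 = 94.53 mol.
Mass: 94.53 mol × 106 g/mol = 10,020 g.

10.0 kg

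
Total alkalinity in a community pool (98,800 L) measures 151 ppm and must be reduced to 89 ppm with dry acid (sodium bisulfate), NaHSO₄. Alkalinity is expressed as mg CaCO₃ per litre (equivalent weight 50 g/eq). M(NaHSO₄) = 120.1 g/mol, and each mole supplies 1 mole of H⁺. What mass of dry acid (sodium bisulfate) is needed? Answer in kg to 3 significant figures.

14.7 kg

Alkalinity to neutralize: (151 − 89) = 62 mg/L as CaCO₃ × 98,800 L = 6126 g as CaCO₃.
Equivalents of H⁺ required: 6126 ÷ 50 g/eq = 122.5 eq = 122.5 mol NaHSO₄.
Mass of NaHSO₄: 122.5 × 120.1 = 14,710 g.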